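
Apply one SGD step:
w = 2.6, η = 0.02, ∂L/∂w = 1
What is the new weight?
w_new = 2.58

w_new = w - η·∂L/∂w = 2.6 - 0.02×(1) = 2.6 - (0.02) = 2.58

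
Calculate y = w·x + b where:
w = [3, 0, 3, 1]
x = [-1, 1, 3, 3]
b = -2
y = 7

y = (3)(-1) + (0)(1) + (3)(3) + (1)(3) + -2 = 7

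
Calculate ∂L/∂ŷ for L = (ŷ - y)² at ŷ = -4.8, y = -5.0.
∂L/∂ŷ = 0.4

∂L/∂ŷ = 2(ŷ - y) = 2(-4.8 - -5.0) = 2(0.2) = 0.4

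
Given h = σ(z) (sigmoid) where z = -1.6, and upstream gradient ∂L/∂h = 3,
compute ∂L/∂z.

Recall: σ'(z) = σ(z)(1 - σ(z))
∂L/∂z = 0.4193

σ(-1.6) = 0.168
σ'(-1.6) = σ(-1.6)(1 - σ(-1.6)) = 0.168 × 0.832 = 0.1398
∂L/∂z = ∂L/∂h · σ'(z) = 3 × 0.1398 = 0.4193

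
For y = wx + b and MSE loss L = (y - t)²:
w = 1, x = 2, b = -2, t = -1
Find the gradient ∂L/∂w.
∂L/∂w = 4

y = wx + b = (1)(2) + -2 = 0
∂L/∂y = 2(y - t) = 2(0 - -1) = 2
∂y/∂w = x = 2
∂L/∂w = ∂L/∂y · ∂y/∂w = 2 × 2 = 4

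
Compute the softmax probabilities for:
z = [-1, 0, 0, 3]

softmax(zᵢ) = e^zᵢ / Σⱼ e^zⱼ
p = [0.0164, 0.0445, 0.0445, 0.8945]

exp(z) = [0.3679, 1, 1, 20.09]
Sum = 22.45
p = [0.0164, 0.0445, 0.0445, 0.8945]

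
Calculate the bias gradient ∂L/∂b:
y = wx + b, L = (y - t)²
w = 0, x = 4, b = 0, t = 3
∂L/∂b = -6

y = wx + b = (0)(4) + 0 = 0
∂L/∂y = 2(y - t) = 2(0 - 3) = -6
∂y/∂b = 1
∂L/∂b = ∂L/∂y · ∂y/∂b = -6 × 1 = -6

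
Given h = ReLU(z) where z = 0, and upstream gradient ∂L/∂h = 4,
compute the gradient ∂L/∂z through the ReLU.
∂L/∂z = 0

h = ReLU(0) = 0
At z = 0: ∂h/∂z = 0 (by convention)
∂L/∂z = ∂L/∂h · ∂h/∂z = 4 × 0 = 0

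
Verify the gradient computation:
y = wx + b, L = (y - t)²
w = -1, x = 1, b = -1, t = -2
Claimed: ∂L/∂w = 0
Correct

y = (-1)(1) + -1 = -2
∂L/∂y = 2(y - t) = 2(-2 - -2) = 0
∂y/∂w = x = 1
∂L/∂w = 0 × 1 = 0

Claimed value: 0
Correct: The correct gradient is 0.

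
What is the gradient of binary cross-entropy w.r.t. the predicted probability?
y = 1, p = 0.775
∂L/∂p = -1.29

∂L/∂p = -y/p + (1-y)/(1-p) = -1/0.775 + 0 = -1.29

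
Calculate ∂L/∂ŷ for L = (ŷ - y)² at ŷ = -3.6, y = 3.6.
∂L/∂ŷ = -14.4

∂L/∂ŷ = 2(ŷ - y) = 2(-3.6 - 3.6) = 2(-7.2) = -14.4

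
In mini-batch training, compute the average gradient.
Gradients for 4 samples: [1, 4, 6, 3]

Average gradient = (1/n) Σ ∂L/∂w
Average gradient = 3.5

Average = (1/4)(1 + 4 + 6 + 3) = 14/4 = 3.5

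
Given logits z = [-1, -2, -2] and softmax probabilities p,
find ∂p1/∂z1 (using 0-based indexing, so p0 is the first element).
∂p1/∂z1 = 0.167

p = softmax(z) = [0.5761, 0.2119, 0.2119]
p1 = 0.2119

∂p1/∂z1 = p1(1 - p1) = 0.2119 × (1 - 0.2119) = 0.167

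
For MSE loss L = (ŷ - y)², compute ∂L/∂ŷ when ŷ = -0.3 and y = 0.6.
∂L/∂ŷ = -1.8

∂L/∂ŷ = 2(ŷ - y) = 2(-0.3 - 0.6) = 2(-0.9) = -1.8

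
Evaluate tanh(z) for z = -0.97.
-0.7487

tanh(-0.97) = (e^(-0.97) - e^(0.97))/(e^(-0.97) + e^(0.97)) = -0.7487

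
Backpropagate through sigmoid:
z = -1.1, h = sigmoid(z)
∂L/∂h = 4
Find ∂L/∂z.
∂L/∂z = 0.7495

σ(-1.1) = 0.2497
σ'(-1.1) = σ(-1.1)(1 - σ(-1.1)) = 0.2497 × 0.7503 = 0.1874
∂L/∂z = ∂L/∂h · σ'(z) = 4 × 0.1874 = 0.7495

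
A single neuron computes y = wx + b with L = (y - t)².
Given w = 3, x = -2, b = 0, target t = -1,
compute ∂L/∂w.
∂L/∂w = 20

y = wx + b = (3)(-2) + 0 = -6
∂L/∂y = 2(y - t) = 2(-6 - -1) = -10
∂y/∂w = x = -2
∂L/∂w = ∂L/∂y · ∂y/∂w = -10 × -2 = 20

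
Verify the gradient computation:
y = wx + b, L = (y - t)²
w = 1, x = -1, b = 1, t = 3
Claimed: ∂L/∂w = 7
Incorrect

y = (1)(-1) + 1 = 0
∂L/∂y = 2(y - t) = 2(0 - 3) = -6
∂y/∂w = x = -1
∂L/∂w = -6 × -1 = 6

Claimed value: 7
Incorrect: The correct gradient is 6.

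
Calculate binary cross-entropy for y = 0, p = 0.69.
L = 1.171

L = -0·log(0.69) - 1·log(0.31) = -log(0.31) = 1.171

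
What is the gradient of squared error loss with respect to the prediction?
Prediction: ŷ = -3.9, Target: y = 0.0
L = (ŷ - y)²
∂L/∂ŷ = -7.8

∂L/∂ŷ = 2(ŷ - y) = 2(-3.9 - 0.0) = 2(-3.9) = -7.8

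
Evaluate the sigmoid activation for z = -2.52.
0.07447

sigmoid(-2.52) = 1/(1 + e^(2.52)) = 1/(1 + 12.43) = 0.07447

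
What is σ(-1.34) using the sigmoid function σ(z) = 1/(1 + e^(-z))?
0.2075

sigmoid(-1.34) = 1/(1 + e^(1.34)) = 1/(1 + 3.819) = 0.2075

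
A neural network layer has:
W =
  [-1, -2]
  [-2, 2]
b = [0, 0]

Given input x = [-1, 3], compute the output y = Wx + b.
y = [-5, 8]

Wx = [-1×-1 + -2×3, -2×-1 + 2×3]
   = [-5, 8]
y = Wx + b = [-5 + 0, 8 + 0] = [-5, 8]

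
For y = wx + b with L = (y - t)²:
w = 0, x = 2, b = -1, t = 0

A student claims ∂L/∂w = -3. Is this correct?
Incorrect

y = (0)(2) + -1 = -1
∂L/∂y = 2(y - t) = 2(-1 - 0) = -2
∂y/∂w = x = 2
∂L/∂w = -2 × 2 = -4

Claimed value: -3
Incorrect: The correct gradient is -4.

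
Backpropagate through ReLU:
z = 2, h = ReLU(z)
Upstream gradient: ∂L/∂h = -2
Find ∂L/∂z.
∂L/∂z = -2

h = ReLU(2) = 2
Since z > 0: ∂h/∂z = 1
∂L/∂z = ∂L/∂h · ∂h/∂z = -2 × 1 = -2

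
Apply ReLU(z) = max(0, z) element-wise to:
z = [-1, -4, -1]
h = [0, 0, 0]

ReLU applied element-wise: max(0,-1)=0, max(0,-4)=0, max(0,-1)=0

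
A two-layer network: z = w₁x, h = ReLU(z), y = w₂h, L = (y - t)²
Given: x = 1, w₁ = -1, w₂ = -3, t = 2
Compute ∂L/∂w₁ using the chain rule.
∂L/∂w₁ = 0

Forward pass:
z = w₁x = -1×1 = -1
h = ReLU(-1) = 0
y = w₂h = -3×0 = 0

Backward pass:
∂L/∂y = 2(y - t) = 2(0 - 2) = -4
∂y/∂h = w₂ = -3
∂h/∂z = 0 (ReLU derivative)
∂z/∂w₁ = x = 1

∂L/∂w₁ = -4 × -3 × 0 × 1 = 0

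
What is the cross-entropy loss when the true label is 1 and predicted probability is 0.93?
L = 0.07257

L = -1·log(0.93) - 0·log(0.07) = -log(0.93) = 0.07257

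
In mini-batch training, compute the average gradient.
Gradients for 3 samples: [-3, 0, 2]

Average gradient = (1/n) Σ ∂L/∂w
Average gradient = -0.3333

Average = (1/3)(-3 + 0 + 2) = -1/3 = -0.3333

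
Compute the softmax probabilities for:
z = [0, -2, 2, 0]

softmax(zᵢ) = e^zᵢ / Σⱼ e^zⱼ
p = [0.105, 0.0142, 0.7758, 0.105]

exp(z) = [1, 0.1353, 7.389, 1]
Sum = 9.524
p = [0.105, 0.0142, 0.7758, 0.105]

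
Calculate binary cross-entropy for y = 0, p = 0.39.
L = 0.4943

L = -0·log(0.39) - 1·log(0.61) = -log(0.61) = 0.4943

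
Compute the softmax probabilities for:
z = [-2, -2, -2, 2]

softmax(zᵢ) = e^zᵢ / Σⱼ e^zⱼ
p = [0.0174, 0.0174, 0.0174, 0.9479]

exp(z) = [0.1353, 0.1353, 0.1353, 7.389]
Sum = 7.795
p = [0.0174, 0.0174, 0.0174, 0.9479]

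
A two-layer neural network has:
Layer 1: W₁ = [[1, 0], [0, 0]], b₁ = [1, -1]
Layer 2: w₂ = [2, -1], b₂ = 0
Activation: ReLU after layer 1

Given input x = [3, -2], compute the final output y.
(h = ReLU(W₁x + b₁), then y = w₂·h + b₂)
y = 8

Layer 1 pre-activation: z₁ = [4, -1]
After ReLU: h = [4, 0]
Layer 2 output: y = 2×4 + -1×0 + 0 = 8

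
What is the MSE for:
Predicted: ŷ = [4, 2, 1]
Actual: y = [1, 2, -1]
MSE = 4.333

MSE = (1/3)((4-1)² + (2-2)² + (1--1)²) = (1/3)(9 + 0 + 4) = 4.333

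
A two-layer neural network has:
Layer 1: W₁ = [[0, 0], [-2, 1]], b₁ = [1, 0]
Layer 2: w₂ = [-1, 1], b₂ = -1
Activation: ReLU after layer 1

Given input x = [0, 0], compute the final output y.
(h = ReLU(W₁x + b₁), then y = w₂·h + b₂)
y = -2

Layer 1 pre-activation: z₁ = [1, 0]
After ReLU: h = [1, 0]
Layer 2 output: y = -1×1 + 1×0 + -1 = -2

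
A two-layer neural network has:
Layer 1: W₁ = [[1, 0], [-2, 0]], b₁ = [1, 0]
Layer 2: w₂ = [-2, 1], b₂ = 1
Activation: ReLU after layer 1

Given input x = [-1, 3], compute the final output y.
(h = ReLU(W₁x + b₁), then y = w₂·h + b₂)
y = 3

Layer 1 pre-activation: z₁ = [0, 2]
After ReLU: h = [0, 2]
Layer 2 output: y = -2×0 + 1×2 + 1 = 3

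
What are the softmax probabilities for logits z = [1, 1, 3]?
p = [0.1065, 0.1065, 0.787]

exp(z) = [2.718, 2.718, 20.09]
Sum = 25.52
p = [0.1065, 0.1065, 0.787]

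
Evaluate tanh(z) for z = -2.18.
-0.9748

tanh(-2.18) = (e^(-2.18) - e^(2.18))/(e^(-2.18) + e^(2.18)) = -0.9748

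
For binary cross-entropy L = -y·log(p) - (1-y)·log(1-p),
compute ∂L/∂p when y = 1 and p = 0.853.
∂L/∂p = -1.172

∂L/∂p = -y/p + (1-y)/(1-p) = -1/0.853 + 0 = -1.172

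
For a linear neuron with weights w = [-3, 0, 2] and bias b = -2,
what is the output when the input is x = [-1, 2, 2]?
y = 5

y = (-3)(-1) + (0)(2) + (2)(2) + -2 = 5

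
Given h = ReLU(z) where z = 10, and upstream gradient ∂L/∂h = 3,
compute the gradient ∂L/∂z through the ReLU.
∂L/∂z = 3

h = ReLU(10) = 10
Since z > 0: ∂h/∂z = 1
∂L/∂z = ∂L/∂h · ∂h/∂z = 3 × 1 = 3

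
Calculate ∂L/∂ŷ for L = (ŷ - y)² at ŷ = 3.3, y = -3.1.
∂L/∂ŷ = 12.8

∂L/∂ŷ = 2(ŷ - y) = 2(3.3 - -3.1) = 2(6.4) = 12.8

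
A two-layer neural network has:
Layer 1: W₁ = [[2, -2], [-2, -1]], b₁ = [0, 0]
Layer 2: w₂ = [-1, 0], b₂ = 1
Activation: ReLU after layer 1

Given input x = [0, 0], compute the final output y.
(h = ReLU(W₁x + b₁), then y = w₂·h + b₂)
y = 1

Layer 1 pre-activation: z₁ = [0, 0]
After ReLU: h = [0, 0]
Layer 2 output: y = -1×0 + 0×0 + 1 = 1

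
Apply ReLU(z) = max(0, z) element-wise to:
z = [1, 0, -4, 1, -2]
h = [1, 0, 0, 1, 0]

ReLU applied element-wise: max(0,1)=1, max(0,0)=0, max(0,-4)=0, max(0,1)=1, max(0,-2)=0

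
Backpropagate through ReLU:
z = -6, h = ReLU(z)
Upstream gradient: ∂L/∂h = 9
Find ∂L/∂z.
∂L/∂z = 0

h = ReLU(-6) = 0
Since z < 0: ∂h/∂z = 0
∂L/∂z = ∂L/∂h · ∂h/∂z = 9 × 0 = 0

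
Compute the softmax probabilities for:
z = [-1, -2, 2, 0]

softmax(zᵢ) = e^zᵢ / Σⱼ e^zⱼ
p = [0.0414, 0.0152, 0.831, 0.1125]

exp(z) = [0.3679, 0.1353, 7.389, 1]
Sum = 8.892
p = [0.0414, 0.0152, 0.831, 0.1125]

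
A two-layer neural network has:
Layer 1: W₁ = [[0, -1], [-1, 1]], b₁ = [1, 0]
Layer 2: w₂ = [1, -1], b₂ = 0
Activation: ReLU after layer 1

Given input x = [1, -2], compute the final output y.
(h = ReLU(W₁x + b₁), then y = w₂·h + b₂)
y = 3

Layer 1 pre-activation: z₁ = [3, -3]
After ReLU: h = [3, 0]
Layer 2 output: y = 1×3 + -1×0 + 0 = 3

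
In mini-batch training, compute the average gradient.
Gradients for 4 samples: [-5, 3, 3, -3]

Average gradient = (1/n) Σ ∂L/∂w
Average gradient = -0.5

Average = (1/4)(-5 + 3 + 3 + -3) = -2/4 = -0.5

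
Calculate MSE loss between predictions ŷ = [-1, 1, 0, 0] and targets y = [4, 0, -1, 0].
MSE = 6.75

MSE = (1/4)((-1-4)² + (1-0)² + (0--1)² + (0-0)²) = (1/4)(25 + 1 + 1 + 0) = 6.75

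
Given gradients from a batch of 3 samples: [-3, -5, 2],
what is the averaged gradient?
Average gradient = -2

Average = (1/3)(-3 + -5 + 2) = -6/3 = -2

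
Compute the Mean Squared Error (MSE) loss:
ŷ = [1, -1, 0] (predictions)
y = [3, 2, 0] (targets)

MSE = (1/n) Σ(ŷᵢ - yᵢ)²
MSE = 4.333

MSE = (1/3)((1-3)² + (-1-2)² + (0-0)²) = (1/3)(4 + 9 + 0) = 4.333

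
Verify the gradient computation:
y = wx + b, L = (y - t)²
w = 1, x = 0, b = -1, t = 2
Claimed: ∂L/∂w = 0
Correct

y = (1)(0) + -1 = -1
∂L/∂y = 2(y - t) = 2(-1 - 2) = -6
∂y/∂w = x = 0
∂L/∂w = -6 × 0 = 0

Claimed value: 0
Correct: The correct gradient is 0.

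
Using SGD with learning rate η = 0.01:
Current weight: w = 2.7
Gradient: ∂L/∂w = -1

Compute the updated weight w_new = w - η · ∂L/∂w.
w_new = 2.71

w_new = w - η·∂L/∂w = 2.7 - 0.01×(-1) = 2.7 - (-0.01) = 2.71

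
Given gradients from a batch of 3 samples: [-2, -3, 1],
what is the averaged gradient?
Average gradient = -1.333

Average = (1/3)(-2 + -3 + 1) = -4/3 = -1.333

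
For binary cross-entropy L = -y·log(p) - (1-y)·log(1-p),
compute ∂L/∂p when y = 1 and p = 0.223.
∂L/∂p = -4.484

∂L/∂p = -y/p + (1-y)/(1-p) = -1/0.223 + 0 = -4.484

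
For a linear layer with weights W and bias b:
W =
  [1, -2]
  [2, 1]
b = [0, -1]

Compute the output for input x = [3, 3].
y = [-3, 8]

Wx = [1×3 + -2×3, 2×3 + 1×3]
   = [-3, 9]
y = Wx + b = [-3 + 0, 9 + -1] = [-3, 8]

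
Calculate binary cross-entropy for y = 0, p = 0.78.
L = 1.514

L = -0·log(0.78) - 1·log(0.22) = -log(0.22) = 1.514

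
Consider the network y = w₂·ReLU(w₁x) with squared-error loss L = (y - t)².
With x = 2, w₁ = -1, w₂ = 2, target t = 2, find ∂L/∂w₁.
∂L/∂w₁ = 0

Forward pass:
z = w₁x = -1×2 = -2
h = ReLU(-2) = 0
y = w₂h = 2×0 = 0

Backward pass:
∂L/∂y = 2(y - t) = 2(0 - 2) = -4
∂y/∂h = w₂ = 2
∂h/∂z = 0 (ReLU derivative)
∂z/∂w₁ = x = 2

∂L/∂w₁ = -4 × 2 × 0 × 2 = 0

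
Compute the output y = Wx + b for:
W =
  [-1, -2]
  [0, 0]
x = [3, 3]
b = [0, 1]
y = [-9, 1]

Wx = [-1×3 + -2×3, 0×3 + 0×3]
   = [-9, 0]
y = Wx + b = [-9 + 0, 0 + 1] = [-9, 1]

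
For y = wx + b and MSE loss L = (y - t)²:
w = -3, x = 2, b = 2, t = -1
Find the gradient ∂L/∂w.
∂L/∂w = -12

y = wx + b = (-3)(2) + 2 = -4
∂L/∂y = 2(y - t) = 2(-4 - -1) = -6
∂y/∂w = x = 2
∂L/∂w = ∂L/∂y · ∂y/∂w = -6 × 2 = -12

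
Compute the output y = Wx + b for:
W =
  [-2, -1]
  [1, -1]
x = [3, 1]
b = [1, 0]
y = [-6, 2]

Wx = [-2×3 + -1×1, 1×3 + -1×1]
   = [-7, 2]
y = Wx + b = [-7 + 1, 2 + 0] = [-6, 2]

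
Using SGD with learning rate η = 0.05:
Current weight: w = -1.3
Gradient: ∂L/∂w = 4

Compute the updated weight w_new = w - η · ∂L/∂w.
w_new = -1.5

w_new = w - η·∂L/∂w = -1.3 - 0.05×(4) = -1.3 - (0.2) = -1.5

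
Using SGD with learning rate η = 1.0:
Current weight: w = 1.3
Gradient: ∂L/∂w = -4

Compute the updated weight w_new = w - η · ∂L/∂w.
w_new = 5.3

w_new = w - η·∂L/∂w = 1.3 - 1.0×(-4) = 1.3 - (-4) = 5.3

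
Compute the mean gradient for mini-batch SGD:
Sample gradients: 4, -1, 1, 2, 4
Average gradient = 2

Average = (1/5)(4 + -1 + 1 + 2 + 4) = 10/5 = 2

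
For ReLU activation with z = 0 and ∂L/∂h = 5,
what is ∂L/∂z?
∂L/∂z = 0

h = ReLU(0) = 0
At z = 0: ∂h/∂z = 0 (by convention)
∂L/∂z = ∂L/∂h · ∂h/∂z = 5 × 0 = 0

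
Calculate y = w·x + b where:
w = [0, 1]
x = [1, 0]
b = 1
y = 1

y = (0)(1) + (1)(0) + 1 = 1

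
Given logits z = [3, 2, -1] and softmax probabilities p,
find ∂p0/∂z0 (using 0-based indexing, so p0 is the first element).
∂p0/∂z0 = 0.201

p = softmax(z) = [0.7214, 0.2654, 0.01321]
p0 = 0.7214

∂p0/∂z0 = p0(1 - p0) = 0.7214 × (1 - 0.7214) = 0.201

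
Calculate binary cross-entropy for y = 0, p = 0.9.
L = 2.303

L = -0·log(0.9) - 1·log(0.1) = -log(0.1) = 2.303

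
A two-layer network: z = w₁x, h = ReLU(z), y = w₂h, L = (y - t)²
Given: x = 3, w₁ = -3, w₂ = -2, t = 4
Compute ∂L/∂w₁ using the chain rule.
∂L/∂w₁ = 0

Forward pass:
z = w₁x = -3×3 = -9
h = ReLU(-9) = 0
y = w₂h = -2×0 = 0

Backward pass:
∂L/∂y = 2(y - t) = 2(0 - 4) = -8
∂y/∂h = w₂ = -2
∂h/∂z = 0 (ReLU derivative)
∂z/∂w₁ = x = 3

∂L/∂w₁ = -8 × -2 × 0 × 3 = 0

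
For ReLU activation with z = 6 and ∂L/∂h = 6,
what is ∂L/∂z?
∂L/∂z = 6

h = ReLU(6) = 6
Since z > 0: ∂h/∂z = 1
∂L/∂z = ∂L/∂h · ∂h/∂z = 6 × 1 = 6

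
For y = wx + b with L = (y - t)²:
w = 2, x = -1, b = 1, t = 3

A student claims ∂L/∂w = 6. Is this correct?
Incorrect

y = (2)(-1) + 1 = -1
∂L/∂y = 2(y - t) = 2(-1 - 3) = -8
∂y/∂w = x = -1
∂L/∂w = -8 × -1 = 8

Claimed value: 6
Incorrect: The correct gradient is 8.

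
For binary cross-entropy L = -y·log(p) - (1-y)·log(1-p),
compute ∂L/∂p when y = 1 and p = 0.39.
∂L/∂p = -2.564

∂L/∂p = -y/p + (1-y)/(1-p) = -1/0.39 + 0 = -2.564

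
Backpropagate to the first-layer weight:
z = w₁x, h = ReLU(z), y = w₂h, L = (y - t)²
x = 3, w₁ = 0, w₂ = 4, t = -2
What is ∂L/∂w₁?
∂L/∂w₁ = 0

Forward pass:
z = w₁x = 0×3 = 0
h = ReLU(0) = 0
y = w₂h = 4×0 = 0

Backward pass:
∂L/∂y = 2(y - t) = 2(0 - -2) = 4
∂y/∂h = w₂ = 4
∂h/∂z = 0 (ReLU derivative)
∂z/∂w₁ = x = 3

∂L/∂w₁ = 4 × 4 × 0 × 3 = 0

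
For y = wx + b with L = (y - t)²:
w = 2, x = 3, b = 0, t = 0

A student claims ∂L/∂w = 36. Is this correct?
Correct

y = (2)(3) + 0 = 6
∂L/∂y = 2(y - t) = 2(6 - 0) = 12
∂y/∂w = x = 3
∂L/∂w = 12 × 3 = 36

Claimed value: 36
Correct: The correct gradient is 36.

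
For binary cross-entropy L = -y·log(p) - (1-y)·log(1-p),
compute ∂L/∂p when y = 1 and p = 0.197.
∂L/∂p = -5.076

∂L/∂p = -y/p + (1-y)/(1-p) = -1/0.197 + 0 = -5.076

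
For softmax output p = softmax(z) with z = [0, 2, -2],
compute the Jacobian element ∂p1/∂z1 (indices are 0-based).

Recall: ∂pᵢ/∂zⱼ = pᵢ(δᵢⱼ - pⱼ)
∂p1/∂z1 = 0.1154

p = softmax(z) = [0.1173, 0.8668, 0.01588]
p1 = 0.8668

∂p1/∂z1 = p1(1 - p1) = 0.8668 × (1 - 0.8668) = 0.1154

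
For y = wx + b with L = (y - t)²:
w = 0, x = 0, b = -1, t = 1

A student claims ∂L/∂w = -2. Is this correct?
Incorrect

y = (0)(0) + -1 = -1
∂L/∂y = 2(y - t) = 2(-1 - 1) = -4
∂y/∂w = x = 0
∂L/∂w = -4 × 0 = 0

Claimed value: -2
Incorrect: The correct gradient is 0.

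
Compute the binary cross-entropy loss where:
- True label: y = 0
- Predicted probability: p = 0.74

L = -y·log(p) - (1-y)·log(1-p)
L = 1.347

L = -0·log(0.74) - 1·log(0.26) = -log(0.26) = 1.347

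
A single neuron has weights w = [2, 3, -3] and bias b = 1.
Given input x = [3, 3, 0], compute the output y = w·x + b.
y = 16

y = (2)(3) + (3)(3) + (-3)(0) + 1 = 16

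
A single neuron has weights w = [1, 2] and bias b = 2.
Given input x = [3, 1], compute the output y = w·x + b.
y = 7

y = (1)(3) + (2)(1) + 2 = 7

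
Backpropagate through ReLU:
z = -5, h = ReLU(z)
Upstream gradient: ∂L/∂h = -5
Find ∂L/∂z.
∂L/∂z = 0

h = ReLU(-5) = 0
Since z < 0: ∂h/∂z = 0
∂L/∂z = ∂L/∂h · ∂h/∂z = -5 × 0 = 0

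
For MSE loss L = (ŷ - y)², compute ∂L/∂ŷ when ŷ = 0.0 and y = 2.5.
∂L/∂ŷ = -5.0

∂L/∂ŷ = 2(ŷ - y) = 2(0.0 - 2.5) = 2(-2.5) = -5.0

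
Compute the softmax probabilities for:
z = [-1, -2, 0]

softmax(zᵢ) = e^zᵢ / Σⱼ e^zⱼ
p = [0.2447, 0.09, 0.6652]

exp(z) = [0.3679, 0.1353, 1]
Sum = 1.503
p = [0.2447, 0.09, 0.6652]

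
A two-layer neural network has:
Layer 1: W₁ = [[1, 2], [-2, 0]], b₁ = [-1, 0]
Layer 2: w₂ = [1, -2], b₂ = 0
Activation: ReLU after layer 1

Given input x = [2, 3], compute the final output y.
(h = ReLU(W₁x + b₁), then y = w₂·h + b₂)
y = 7

Layer 1 pre-activation: z₁ = [7, -4]
After ReLU: h = [7, 0]
Layer 2 output: y = 1×7 + -2×0 + 0 = 7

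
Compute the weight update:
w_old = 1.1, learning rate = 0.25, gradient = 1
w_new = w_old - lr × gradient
w_new = 0.85

w_new = w - η·∂L/∂w = 1.1 - 0.25×(1) = 1.1 - (0.25) = 0.85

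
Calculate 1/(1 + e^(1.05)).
0.2592

sigmoid(-1.05) = 1/(1 + e^(1.05)) = 1/(1 + 2.858) = 0.2592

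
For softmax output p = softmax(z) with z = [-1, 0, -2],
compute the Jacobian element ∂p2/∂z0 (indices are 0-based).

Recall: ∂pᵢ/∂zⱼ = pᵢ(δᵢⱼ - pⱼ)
∂p2/∂z0 = -0.02203

p = softmax(z) = [0.2447, 0.6652, 0.09003]
p2 = 0.09003, p0 = 0.2447

∂p2/∂z0 = -p2 × p0 = -0.09003 × 0.2447 = -0.02203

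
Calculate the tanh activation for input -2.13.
-0.9721

tanh(-2.13) = (e^(-2.13) - e^(2.13))/(e^(-2.13) + e^(2.13)) = -0.9721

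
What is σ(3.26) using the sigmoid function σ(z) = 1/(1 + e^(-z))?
0.963

sigmoid(3.26) = 1/(1 + e^(-3.26)) = 1/(1 + 0.03839) = 0.963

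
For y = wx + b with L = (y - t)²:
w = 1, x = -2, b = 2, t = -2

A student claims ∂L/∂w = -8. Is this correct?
Correct

y = (1)(-2) + 2 = 0
∂L/∂y = 2(y - t) = 2(0 - -2) = 4
∂y/∂w = x = -2
∂L/∂w = 4 × -2 = -8

Claimed value: -8
Correct: The correct gradient is -8.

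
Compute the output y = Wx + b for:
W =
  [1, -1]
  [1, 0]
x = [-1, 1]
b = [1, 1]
y = [-1, 0]

Wx = [1×-1 + -1×1, 1×-1 + 0×1]
   = [-2, -1]
y = Wx + b = [-2 + 1, -1 + 1] = [-1, 0]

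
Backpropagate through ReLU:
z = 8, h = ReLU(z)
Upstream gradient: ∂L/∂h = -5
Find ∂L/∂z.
∂L/∂z = -5

h = ReLU(8) = 8
Since z > 0: ∂h/∂z = 1
∂L/∂z = ∂L/∂h · ∂h/∂z = -5 × 1 = -5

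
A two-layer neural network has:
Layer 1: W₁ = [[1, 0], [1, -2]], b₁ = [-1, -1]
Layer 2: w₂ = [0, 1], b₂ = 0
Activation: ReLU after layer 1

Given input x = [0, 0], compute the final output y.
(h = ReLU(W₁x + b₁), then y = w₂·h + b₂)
y = 0

Layer 1 pre-activation: z₁ = [-1, -1]
After ReLU: h = [0, 0]
Layer 2 output: y = 0×0 + 1×0 + 0 = 0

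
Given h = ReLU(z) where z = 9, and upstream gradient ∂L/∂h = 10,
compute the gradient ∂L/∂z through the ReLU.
∂L/∂z = 10

h = ReLU(9) = 9
Since z > 0: ∂h/∂z = 1
∂L/∂z = ∂L/∂h · ∂h/∂z = 10 × 1 = 10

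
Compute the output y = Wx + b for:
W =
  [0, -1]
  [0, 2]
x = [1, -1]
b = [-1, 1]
y = [0, -1]

Wx = [0×1 + -1×-1, 0×1 + 2×-1]
   = [1, -2]
y = Wx + b = [1 + -1, -2 + 1] = [0, -1]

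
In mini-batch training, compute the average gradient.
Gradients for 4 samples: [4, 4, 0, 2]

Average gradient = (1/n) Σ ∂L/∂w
Average gradient = 2.5

Average = (1/4)(4 + 4 + 0 + 2) = 10/4 = 2.5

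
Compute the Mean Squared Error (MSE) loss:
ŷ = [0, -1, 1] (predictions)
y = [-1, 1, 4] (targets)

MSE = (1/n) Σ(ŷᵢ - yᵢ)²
MSE = 4.667

MSE = (1/3)((0--1)² + (-1-1)² + (1-4)²) = (1/3)(1 + 4 + 9) = 4.667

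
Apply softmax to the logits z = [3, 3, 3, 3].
p = [0.25, 0.25, 0.25, 0.25]

exp(z) = [20.09, 20.09, 20.09, 20.09]
Sum = 80.34
p = [0.25, 0.25, 0.25, 0.25]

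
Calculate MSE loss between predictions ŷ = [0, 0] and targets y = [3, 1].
MSE = 5

MSE = (1/2)((0-3)² + (0-1)²) = (1/2)(9 + 1) = 5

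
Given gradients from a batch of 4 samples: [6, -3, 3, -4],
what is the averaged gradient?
Average gradient = 0.5

Average = (1/4)(6 + -3 + 3 + -4) = 2/4 = 0.5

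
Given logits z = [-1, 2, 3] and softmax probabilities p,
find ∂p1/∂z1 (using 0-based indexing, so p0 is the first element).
∂p1/∂z1 = 0.195

p = softmax(z) = [0.01321, 0.2654, 0.7214]
p1 = 0.2654

∂p1/∂z1 = p1(1 - p1) = 0.2654 × (1 - 0.2654) = 0.195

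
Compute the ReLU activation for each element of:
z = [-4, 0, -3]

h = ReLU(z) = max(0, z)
h = [0, 0, 0]

ReLU applied element-wise: max(0,-4)=0, max(0,0)=0, max(0,-3)=0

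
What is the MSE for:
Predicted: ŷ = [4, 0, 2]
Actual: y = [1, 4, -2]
MSE = 13.67

MSE = (1/3)((4-1)² + (0-4)² + (2--2)²) = (1/3)(9 + 16 + 16) = 13.67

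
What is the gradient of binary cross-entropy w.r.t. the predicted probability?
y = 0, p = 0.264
∂L/∂p = 1.359

∂L/∂p = -y/p + (1-y)/(1-p) = 0 + 1/0.736 = 1.359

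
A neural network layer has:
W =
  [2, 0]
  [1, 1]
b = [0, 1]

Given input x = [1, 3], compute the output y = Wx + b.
y = [2, 5]

Wx = [2×1 + 0×3, 1×1 + 1×3]
   = [2, 4]
y = Wx + b = [2 + 0, 4 + 1] = [2, 5]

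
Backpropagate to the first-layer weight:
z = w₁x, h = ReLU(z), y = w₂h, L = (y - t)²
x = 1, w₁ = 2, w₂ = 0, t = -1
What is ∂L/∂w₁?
∂L/∂w₁ = 0

Forward pass:
z = w₁x = 2×1 = 2
h = ReLU(2) = 2
y = w₂h = 0×2 = 0

Backward pass:
∂L/∂y = 2(y - t) = 2(0 - -1) = 2
∂y/∂h = w₂ = 0
∂h/∂z = 1 (ReLU derivative)
∂z/∂w₁ = x = 1

∂L/∂w₁ = 2 × 0 × 1 × 1 = 0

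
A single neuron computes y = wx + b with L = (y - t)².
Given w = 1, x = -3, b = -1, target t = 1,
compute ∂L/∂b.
∂L/∂b = -10

y = wx + b = (1)(-3) + -1 = -4
∂L/∂y = 2(y - t) = 2(-4 - 1) = -10
∂y/∂b = 1
∂L/∂b = ∂L/∂y · ∂y/∂b = -10 × 1 = -10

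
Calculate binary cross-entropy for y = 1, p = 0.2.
L = 1.609

L = -1·log(0.2) - 0·log(0.8) = -log(0.2) = 1.609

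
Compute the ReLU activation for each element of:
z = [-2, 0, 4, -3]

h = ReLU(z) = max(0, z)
h = [0, 0, 4, 0]

ReLU applied element-wise: max(0,-2)=0, max(0,0)=0, max(0,4)=4, max(0,-3)=0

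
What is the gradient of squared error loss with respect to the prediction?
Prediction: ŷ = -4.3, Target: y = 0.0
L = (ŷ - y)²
∂L/∂ŷ = -8.6

∂L/∂ŷ = 2(ŷ - y) = 2(-4.3 - 0.0) = 2(-4.3) = -8.6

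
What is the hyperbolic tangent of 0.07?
0.06989

tanh(0.07) = (e^(0.07) - e^(-0.07))/(e^(0.07) + e^(-0.07)) = 0.06989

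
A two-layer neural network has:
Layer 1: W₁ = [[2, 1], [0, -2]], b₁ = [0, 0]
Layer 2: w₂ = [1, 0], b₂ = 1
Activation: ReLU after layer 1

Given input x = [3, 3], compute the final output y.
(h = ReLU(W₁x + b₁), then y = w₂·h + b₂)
y = 10

Layer 1 pre-activation: z₁ = [9, -6]
After ReLU: h = [9, 0]
Layer 2 output: y = 1×9 + 0×0 + 1 = 10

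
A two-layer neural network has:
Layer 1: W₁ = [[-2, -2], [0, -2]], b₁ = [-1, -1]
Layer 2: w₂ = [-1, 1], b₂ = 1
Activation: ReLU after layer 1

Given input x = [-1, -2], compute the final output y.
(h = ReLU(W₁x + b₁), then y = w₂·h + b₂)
y = -1

Layer 1 pre-activation: z₁ = [5, 3]
After ReLU: h = [5, 3]
Layer 2 output: y = -1×5 + 1×3 + 1 = -1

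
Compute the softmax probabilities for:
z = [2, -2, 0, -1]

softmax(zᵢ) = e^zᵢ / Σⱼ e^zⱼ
p = [0.831, 0.0152, 0.1125, 0.0414]

exp(z) = [7.389, 0.1353, 1, 0.3679]
Sum = 8.892
p = [0.831, 0.0152, 0.1125, 0.0414]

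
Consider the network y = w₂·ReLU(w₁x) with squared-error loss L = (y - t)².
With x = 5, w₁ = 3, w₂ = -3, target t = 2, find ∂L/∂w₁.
∂L/∂w₁ = 1410

Forward pass:
z = w₁x = 3×5 = 15
h = ReLU(15) = 15
y = w₂h = -3×15 = -45

Backward pass:
∂L/∂y = 2(y - t) = 2(-45 - 2) = -94
∂y/∂h = w₂ = -3
∂h/∂z = 1 (ReLU derivative)
∂z/∂w₁ = x = 5

∂L/∂w₁ = -94 × -3 × 1 × 5 = 1410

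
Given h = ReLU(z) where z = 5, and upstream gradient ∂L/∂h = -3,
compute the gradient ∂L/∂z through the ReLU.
∂L/∂z = -3

h = ReLU(5) = 5
Since z > 0: ∂h/∂z = 1
∂L/∂z = ∂L/∂h · ∂h/∂z = -3 × 1 = -3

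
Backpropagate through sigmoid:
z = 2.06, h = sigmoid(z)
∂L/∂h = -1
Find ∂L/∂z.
∂L/∂z = -0.1003

σ(2.06) = 0.887
σ'(2.06) = σ(2.06)(1 - σ(2.06)) = 0.887 × 0.113 = 0.1003
∂L/∂z = ∂L/∂h · σ'(z) = -1 × 0.1003 = -0.1003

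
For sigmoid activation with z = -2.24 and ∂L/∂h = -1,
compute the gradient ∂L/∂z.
∂L/∂z = -0.08696

σ(-2.24) = 0.09622
σ'(-2.24) = σ(-2.24)(1 - σ(-2.24)) = 0.09622 × 0.9038 = 0.08696
∂L/∂z = ∂L/∂h · σ'(z) = -1 × 0.08696 = -0.08696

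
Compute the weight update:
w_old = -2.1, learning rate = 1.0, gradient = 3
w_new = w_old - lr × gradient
w_new = -5.1

w_new = w - η·∂L/∂w = -2.1 - 1.0×(3) = -2.1 - (3) = -5.1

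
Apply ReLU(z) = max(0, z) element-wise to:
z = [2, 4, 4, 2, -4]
h = [2, 4, 4, 2, 0]

ReLU applied element-wise: max(0,2)=2, max(0,4)=4, max(0,4)=4, max(0,2)=2, max(0,-4)=0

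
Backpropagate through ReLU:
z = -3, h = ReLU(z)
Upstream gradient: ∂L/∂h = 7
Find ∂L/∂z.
∂L/∂z = 0

h = ReLU(-3) = 0
Since z < 0: ∂h/∂z = 0
∂L/∂z = ∂L/∂h · ∂h/∂z = 7 × 0 = 0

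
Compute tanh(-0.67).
-0.585

tanh(-0.67) = (e^(-0.67) - e^(0.67))/(e^(-0.67) + e^(0.67)) = -0.585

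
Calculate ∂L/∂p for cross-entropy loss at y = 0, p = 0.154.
∂L/∂p = 1.182

∂L/∂p = -y/p + (1-y)/(1-p) = 0 + 1/0.846 = 1.182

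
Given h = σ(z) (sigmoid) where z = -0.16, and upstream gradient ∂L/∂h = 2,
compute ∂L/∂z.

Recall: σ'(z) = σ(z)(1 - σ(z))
∂L/∂z = 0.4968

σ(-0.16) = 0.4601
σ'(-0.16) = σ(-0.16)(1 - σ(-0.16)) = 0.4601 × 0.5399 = 0.2484
∂L/∂z = ∂L/∂h · σ'(z) = 2 × 0.2484 = 0.4968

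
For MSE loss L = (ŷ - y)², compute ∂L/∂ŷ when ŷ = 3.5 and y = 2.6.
∂L/∂ŷ = 1.8

∂L/∂ŷ = 2(ŷ - y) = 2(3.5 - 2.6) = 2(0.9) = 1.8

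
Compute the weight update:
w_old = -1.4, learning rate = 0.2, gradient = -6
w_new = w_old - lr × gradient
w_new = -0.2

w_new = w - η·∂L/∂w = -1.4 - 0.2×(-6) = -1.4 - (-1.2) = -0.2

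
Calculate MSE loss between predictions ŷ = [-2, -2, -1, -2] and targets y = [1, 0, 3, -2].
MSE = 7.25

MSE = (1/4)((-2-1)² + (-2-0)² + (-1-3)² + (-2--2)²) = (1/4)(9 + 4 + 16 + 0) = 7.25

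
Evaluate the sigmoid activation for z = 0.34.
0.5842

sigmoid(0.34) = 1/(1 + e^(-0.34)) = 1/(1 + 0.7118) = 0.5842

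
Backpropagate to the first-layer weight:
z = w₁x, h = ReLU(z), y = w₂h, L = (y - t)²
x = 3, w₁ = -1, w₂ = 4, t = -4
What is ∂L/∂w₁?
∂L/∂w₁ = 0

Forward pass:
z = w₁x = -1×3 = -3
h = ReLU(-3) = 0
y = w₂h = 4×0 = 0

Backward pass:
∂L/∂y = 2(y - t) = 2(0 - -4) = 8
∂y/∂h = w₂ = 4
∂h/∂z = 0 (ReLU derivative)
∂z/∂w₁ = x = 3

∂L/∂w₁ = 8 × 4 × 0 × 3 = 0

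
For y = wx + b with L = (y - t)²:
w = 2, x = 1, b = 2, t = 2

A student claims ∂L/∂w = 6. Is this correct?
Incorrect

y = (2)(1) + 2 = 4
∂L/∂y = 2(y - t) = 2(4 - 2) = 4
∂y/∂w = x = 1
∂L/∂w = 4 × 1 = 4

Claimed value: 6
Incorrect: The correct gradient is 4.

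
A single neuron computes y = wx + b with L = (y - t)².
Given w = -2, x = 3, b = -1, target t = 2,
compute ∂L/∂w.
∂L/∂w = -54

y = wx + b = (-2)(3) + -1 = -7
∂L/∂y = 2(y - t) = 2(-7 - 2) = -18
∂y/∂w = x = 3
∂L/∂w = ∂L/∂y · ∂y/∂w = -18 × 3 = -54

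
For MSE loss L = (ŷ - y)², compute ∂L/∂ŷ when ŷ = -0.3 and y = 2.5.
∂L/∂ŷ = -5.6

∂L/∂ŷ = 2(ŷ - y) = 2(-0.3 - 2.5) = 2(-2.8) = -5.6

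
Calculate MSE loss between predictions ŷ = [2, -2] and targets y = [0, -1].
MSE = 2.5

MSE = (1/2)((2-0)² + (-2--1)²) = (1/2)(4 + 1) = 2.5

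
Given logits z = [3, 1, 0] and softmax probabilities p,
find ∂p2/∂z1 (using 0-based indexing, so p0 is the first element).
∂p2/∂z1 = -0.004797

p = softmax(z) = [0.8438, 0.1142, 0.04201]
p2 = 0.04201, p1 = 0.1142

∂p2/∂z1 = -p2 × p1 = -0.04201 × 0.1142 = -0.004797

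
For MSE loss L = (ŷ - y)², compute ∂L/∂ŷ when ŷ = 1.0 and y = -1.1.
∂L/∂ŷ = 4.2

∂L/∂ŷ = 2(ŷ - y) = 2(1.0 - -1.1) = 2(2.1) = 4.2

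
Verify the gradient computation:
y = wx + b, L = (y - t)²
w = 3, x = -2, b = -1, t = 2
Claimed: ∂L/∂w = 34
Incorrect

y = (3)(-2) + -1 = -7
∂L/∂y = 2(y - t) = 2(-7 - 2) = -18
∂y/∂w = x = -2
∂L/∂w = -18 × -2 = 36

Claimed value: 34
Incorrect: The correct gradient is 36.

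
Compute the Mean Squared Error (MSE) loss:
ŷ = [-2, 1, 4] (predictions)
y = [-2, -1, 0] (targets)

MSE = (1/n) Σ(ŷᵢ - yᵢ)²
MSE = 6.667

MSE = (1/3)((-2--2)² + (1--1)² + (4-0)²) = (1/3)(0 + 4 + 16) = 6.667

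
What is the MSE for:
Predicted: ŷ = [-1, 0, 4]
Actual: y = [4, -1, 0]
MSE = 14

MSE = (1/3)((-1-4)² + (0--1)² + (4-0)²) = (1/3)(25 + 1 + 16) = 14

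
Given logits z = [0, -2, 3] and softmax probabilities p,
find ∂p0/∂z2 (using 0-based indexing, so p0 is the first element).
∂p0/∂z2 = -0.0446

p = softmax(z) = [0.04712, 0.006377, 0.9465]
p0 = 0.04712, p2 = 0.9465

∂p0/∂z2 = -p0 × p2 = -0.04712 × 0.9465 = -0.0446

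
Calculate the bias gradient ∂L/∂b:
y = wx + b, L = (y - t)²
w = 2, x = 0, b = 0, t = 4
∂L/∂b = -8

y = wx + b = (2)(0) + 0 = 0
∂L/∂y = 2(y - t) = 2(0 - 4) = -8
∂y/∂b = 1
∂L/∂b = ∂L/∂y · ∂y/∂b = -8 × 1 = -8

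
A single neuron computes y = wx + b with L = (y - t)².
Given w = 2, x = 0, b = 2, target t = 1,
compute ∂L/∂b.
∂L/∂b = 2

y = wx + b = (2)(0) + 2 = 2
∂L/∂y = 2(y - t) = 2(2 - 1) = 2
∂y/∂b = 1
∂L/∂b = ∂L/∂y · ∂y/∂b = 2 × 1 = 2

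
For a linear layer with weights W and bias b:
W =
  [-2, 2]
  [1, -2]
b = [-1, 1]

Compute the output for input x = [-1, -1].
y = [-1, 2]

Wx = [-2×-1 + 2×-1, 1×-1 + -2×-1]
   = [0, 1]
y = Wx + b = [0 + -1, 1 + 1] = [-1, 2]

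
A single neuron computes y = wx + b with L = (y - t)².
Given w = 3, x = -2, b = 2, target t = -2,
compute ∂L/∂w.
∂L/∂w = 8

y = wx + b = (3)(-2) + 2 = -4
∂L/∂y = 2(y - t) = 2(-4 - -2) = -4
∂y/∂w = x = -2
∂L/∂w = ∂L/∂y · ∂y/∂w = -4 × -2 = 8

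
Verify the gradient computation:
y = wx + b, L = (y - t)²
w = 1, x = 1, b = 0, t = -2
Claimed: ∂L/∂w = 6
Correct

y = (1)(1) + 0 = 1
∂L/∂y = 2(y - t) = 2(1 - -2) = 6
∂y/∂w = x = 1
∂L/∂w = 6 × 1 = 6

Claimed value: 6
Correct: The correct gradient is 6.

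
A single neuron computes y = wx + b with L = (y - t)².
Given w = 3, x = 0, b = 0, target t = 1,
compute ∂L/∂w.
∂L/∂w = 0

y = wx + b = (3)(0) + 0 = 0
∂L/∂y = 2(y - t) = 2(0 - 1) = -2
∂y/∂w = x = 0
∂L/∂w = ∂L/∂y · ∂y/∂w = -2 × 0 = 0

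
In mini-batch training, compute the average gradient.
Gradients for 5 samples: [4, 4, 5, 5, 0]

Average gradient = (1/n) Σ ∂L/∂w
Average gradient = 3.6

Average = (1/5)(4 + 4 + 5 + 5 + 0) = 18/5 = 3.6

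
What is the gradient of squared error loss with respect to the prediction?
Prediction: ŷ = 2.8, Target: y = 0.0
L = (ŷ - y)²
∂L/∂ŷ = 5.6

∂L/∂ŷ = 2(ŷ - y) = 2(2.8 - 0.0) = 2(2.8) = 5.6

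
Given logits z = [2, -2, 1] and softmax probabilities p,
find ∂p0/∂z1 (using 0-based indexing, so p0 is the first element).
∂p0/∂z1 = -0.009532

p = softmax(z) = [0.7214, 0.01321, 0.2654]
p0 = 0.7214, p1 = 0.01321

∂p0/∂z1 = -p0 × p1 = -0.7214 × 0.01321 = -0.009532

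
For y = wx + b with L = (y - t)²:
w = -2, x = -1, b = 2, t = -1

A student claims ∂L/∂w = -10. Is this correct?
Correct

y = (-2)(-1) + 2 = 4
∂L/∂y = 2(y - t) = 2(4 - -1) = 10
∂y/∂w = x = -1
∂L/∂w = 10 × -1 = -10

Claimed value: -10
Correct: The correct gradient is -10.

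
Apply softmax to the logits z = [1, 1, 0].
p = [0.4223, 0.4223, 0.1554]

exp(z) = [2.718, 2.718, 1]
Sum = 6.437
p = [0.4223, 0.4223, 0.1554]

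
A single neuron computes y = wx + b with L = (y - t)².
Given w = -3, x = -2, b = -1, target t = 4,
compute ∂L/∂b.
∂L/∂b = 2

y = wx + b = (-3)(-2) + -1 = 5
∂L/∂y = 2(y - t) = 2(5 - 4) = 2
∂y/∂b = 1
∂L/∂b = ∂L/∂y · ∂y/∂b = 2 × 1 = 2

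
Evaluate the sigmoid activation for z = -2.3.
0.09112

sigmoid(-2.3) = 1/(1 + e^(2.3)) = 1/(1 + 9.974) = 0.09112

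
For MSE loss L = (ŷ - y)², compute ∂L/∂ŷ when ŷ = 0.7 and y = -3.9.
∂L/∂ŷ = 9.2

∂L/∂ŷ = 2(ŷ - y) = 2(0.7 - -3.9) = 2(4.6) = 9.2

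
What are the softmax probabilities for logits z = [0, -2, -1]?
p = [0.6652, 0.09, 0.2447]

exp(z) = [1, 0.1353, 0.3679]
Sum = 1.503
p = [0.6652, 0.09, 0.2447]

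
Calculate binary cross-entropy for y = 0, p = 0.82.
L = 1.715

L = -0·log(0.82) - 1·log(0.18) = -log(0.18) = 1.715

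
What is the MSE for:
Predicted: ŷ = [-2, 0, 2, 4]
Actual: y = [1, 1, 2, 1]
MSE = 4.75

MSE = (1/4)((-2-1)² + (0-1)² + (2-2)² + (4-1)²) = (1/4)(9 + 1 + 0 + 9) = 4.75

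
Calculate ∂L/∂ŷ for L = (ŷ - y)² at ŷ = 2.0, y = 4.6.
∂L/∂ŷ = -5.2

∂L/∂ŷ = 2(ŷ - y) = 2(2.0 - 4.6) = 2(-2.6) = -5.2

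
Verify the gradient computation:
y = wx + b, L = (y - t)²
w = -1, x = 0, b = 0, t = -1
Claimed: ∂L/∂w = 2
Incorrect

y = (-1)(0) + 0 = 0
∂L/∂y = 2(y - t) = 2(0 - -1) = 2
∂y/∂w = x = 0
∂L/∂w = 2 × 0 = 0

Claimed value: 2
Incorrect: The correct gradient is 0.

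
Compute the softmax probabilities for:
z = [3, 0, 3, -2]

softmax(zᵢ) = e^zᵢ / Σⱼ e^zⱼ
p = [0.4863, 0.0242, 0.4863, 0.0033]

exp(z) = [20.09, 1, 20.09, 0.1353]
Sum = 41.31
p = [0.4863, 0.0242, 0.4863, 0.0033]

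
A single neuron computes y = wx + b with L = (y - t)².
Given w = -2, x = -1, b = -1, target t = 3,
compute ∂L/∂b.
∂L/∂b = -4

y = wx + b = (-2)(-1) + -1 = 1
∂L/∂y = 2(y - t) = 2(1 - 3) = -4
∂y/∂b = 1
∂L/∂b = ∂L/∂y · ∂y/∂b = -4 × 1 = -4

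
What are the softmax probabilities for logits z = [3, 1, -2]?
p = [0.8756, 0.1185, 0.0059]

exp(z) = [20.09, 2.718, 0.1353]
Sum = 22.94
p = [0.8756, 0.1185, 0.0059]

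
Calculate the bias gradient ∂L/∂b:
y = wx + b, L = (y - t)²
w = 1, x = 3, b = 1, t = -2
∂L/∂b = 12

y = wx + b = (1)(3) + 1 = 4
∂L/∂y = 2(y - t) = 2(4 - -2) = 12
∂y/∂b = 1
∂L/∂b = ∂L/∂y · ∂y/∂b = 12 × 1 = 12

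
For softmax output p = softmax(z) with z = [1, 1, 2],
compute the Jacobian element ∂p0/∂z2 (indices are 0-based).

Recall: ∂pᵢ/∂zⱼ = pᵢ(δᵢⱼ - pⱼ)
∂p0/∂z2 = -0.1221

p = softmax(z) = [0.2119, 0.2119, 0.5761]
p0 = 0.2119, p2 = 0.5761

∂p0/∂z2 = -p0 × p2 = -0.2119 × 0.5761 = -0.1221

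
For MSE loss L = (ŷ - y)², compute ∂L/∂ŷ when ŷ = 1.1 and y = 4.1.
∂L/∂ŷ = -6.0

∂L/∂ŷ = 2(ŷ - y) = 2(1.1 - 4.1) = 2(-3.0) = -6.0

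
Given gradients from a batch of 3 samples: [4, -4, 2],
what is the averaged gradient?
Average gradient = 0.6667

Average = (1/3)(4 + -4 + 2) = 2/3 = 0.6667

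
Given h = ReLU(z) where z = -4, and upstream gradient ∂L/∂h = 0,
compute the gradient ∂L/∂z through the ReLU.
∂L/∂z = 0

h = ReLU(-4) = 0
Since z < 0: ∂h/∂z = 0
∂L/∂z = ∂L/∂h · ∂h/∂z = 0 × 0 = 0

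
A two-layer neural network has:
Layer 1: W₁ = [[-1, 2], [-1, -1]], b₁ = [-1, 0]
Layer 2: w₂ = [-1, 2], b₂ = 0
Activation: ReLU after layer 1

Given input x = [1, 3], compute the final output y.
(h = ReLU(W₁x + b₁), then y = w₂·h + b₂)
y = -4

Layer 1 pre-activation: z₁ = [4, -4]
After ReLU: h = [4, 0]
Layer 2 output: y = -1×4 + 2×0 + 0 = -4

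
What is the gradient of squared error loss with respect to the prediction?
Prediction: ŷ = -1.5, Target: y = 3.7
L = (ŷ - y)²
∂L/∂ŷ = -10.4

∂L/∂ŷ = 2(ŷ - y) = 2(-1.5 - 3.7) = 2(-5.2) = -10.4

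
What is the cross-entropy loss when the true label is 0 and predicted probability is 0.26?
L = 0.3011

L = -0·log(0.26) - 1·log(0.74) = -log(0.74) = 0.3011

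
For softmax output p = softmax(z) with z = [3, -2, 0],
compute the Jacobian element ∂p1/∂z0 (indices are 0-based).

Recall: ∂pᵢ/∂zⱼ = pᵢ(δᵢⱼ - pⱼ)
∂p1/∂z0 = -0.006036

p = softmax(z) = [0.9465, 0.006377, 0.04712]
p1 = 0.006377, p0 = 0.9465

∂p1/∂z0 = -p1 × p0 = -0.006377 × 0.9465 = -0.006036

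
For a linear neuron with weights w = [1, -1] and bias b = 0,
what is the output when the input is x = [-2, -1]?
y = -1

y = (1)(-2) + (-1)(-1) + 0 = -1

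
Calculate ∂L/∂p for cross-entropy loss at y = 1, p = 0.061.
∂L/∂p = -16.39

∂L/∂p = -y/p + (1-y)/(1-p) = -1/0.061 + 0 = -16.39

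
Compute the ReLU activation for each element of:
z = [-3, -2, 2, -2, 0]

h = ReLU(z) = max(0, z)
h = [0, 0, 2, 0, 0]

ReLU applied element-wise: max(0,-3)=0, max(0,-2)=0, max(0,2)=2, max(0,-2)=0, max(0,0)=0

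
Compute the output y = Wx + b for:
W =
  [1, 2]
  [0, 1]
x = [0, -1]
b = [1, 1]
y = [-1, 0]

Wx = [1×0 + 2×-1, 0×0 + 1×-1]
   = [-2, -1]
y = Wx + b = [-2 + 1, -1 + 1] = [-1, 0]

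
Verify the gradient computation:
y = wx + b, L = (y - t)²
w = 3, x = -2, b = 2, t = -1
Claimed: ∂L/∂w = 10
Incorrect

y = (3)(-2) + 2 = -4
∂L/∂y = 2(y - t) = 2(-4 - -1) = -6
∂y/∂w = x = -2
∂L/∂w = -6 × -2 = 12

Claimed value: 10
Incorrect: The correct gradient is 12.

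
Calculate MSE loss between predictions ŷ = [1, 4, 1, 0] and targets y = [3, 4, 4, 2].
MSE = 4.25

MSE = (1/4)((1-3)² + (4-4)² + (1-4)² + (0-2)²) = (1/4)(4 + 0 + 9 + 4) = 4.25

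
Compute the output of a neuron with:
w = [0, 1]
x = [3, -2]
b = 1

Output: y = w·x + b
y = -1

y = (0)(3) + (1)(-2) + 1 = -1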